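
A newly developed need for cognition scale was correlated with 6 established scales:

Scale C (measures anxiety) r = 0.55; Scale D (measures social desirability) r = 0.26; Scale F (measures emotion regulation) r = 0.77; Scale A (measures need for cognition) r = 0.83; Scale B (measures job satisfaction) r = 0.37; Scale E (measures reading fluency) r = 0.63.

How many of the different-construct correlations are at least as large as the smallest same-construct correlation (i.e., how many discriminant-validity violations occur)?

Convergent (same construct = need for cognition): Scale A.
Smallest convergent = 0.83. Discriminant values: 0.55, 0.26, 0.77, 0.37, 0.63; count ≥ 0.83 → 0.

0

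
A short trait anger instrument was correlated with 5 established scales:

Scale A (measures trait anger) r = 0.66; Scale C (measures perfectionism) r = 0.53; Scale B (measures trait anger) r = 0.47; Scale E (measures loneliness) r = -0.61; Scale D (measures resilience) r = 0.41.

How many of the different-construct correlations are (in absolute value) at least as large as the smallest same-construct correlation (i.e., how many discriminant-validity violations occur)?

2

Convergent (same construct = trait anger): Scale A, Scale B.
Smallest convergent = 0.47. Discriminant |r|: 0.53, 0.61, 0.41; count ≥ 0.47 → 2.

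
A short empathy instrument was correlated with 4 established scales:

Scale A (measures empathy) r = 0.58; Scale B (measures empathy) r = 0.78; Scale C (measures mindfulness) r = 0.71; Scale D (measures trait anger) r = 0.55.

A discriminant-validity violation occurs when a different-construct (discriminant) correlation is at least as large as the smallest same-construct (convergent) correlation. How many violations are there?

Convergent (same construct = empathy): Scale A, Scale B.
Smallest convergent = 0.58. Discriminant values: 0.71, 0.55; count ≥ 0.58 → 1.

1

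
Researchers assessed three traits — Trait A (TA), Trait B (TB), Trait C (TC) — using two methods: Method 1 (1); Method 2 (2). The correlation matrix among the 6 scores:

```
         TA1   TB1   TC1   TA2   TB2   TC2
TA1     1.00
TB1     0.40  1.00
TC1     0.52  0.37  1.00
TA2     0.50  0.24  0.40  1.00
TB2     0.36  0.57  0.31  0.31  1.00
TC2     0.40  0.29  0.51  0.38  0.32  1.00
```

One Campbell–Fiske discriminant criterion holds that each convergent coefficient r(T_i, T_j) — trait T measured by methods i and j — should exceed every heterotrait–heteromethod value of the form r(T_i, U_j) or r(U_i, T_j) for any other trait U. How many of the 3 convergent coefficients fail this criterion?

0

Convergent coefficients and their comparison sets:
TA (methods 1·2): 0.50 vs {0.36, 0.24, 0.40, 0.40} → pass.
TB (methods 1·2): 0.57 vs {0.24, 0.36, 0.29, 0.31} → pass.
TC (methods 1·2): 0.51 vs {0.40, 0.40, 0.31, 0.29} → pass.
0 of 3 fail.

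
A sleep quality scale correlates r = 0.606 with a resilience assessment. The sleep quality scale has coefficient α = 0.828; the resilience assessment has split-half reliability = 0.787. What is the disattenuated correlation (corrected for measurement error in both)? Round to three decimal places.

0.751

r_true = r_obs / √(r_xx · r_yy) = 0.606 / √(0.828 × 0.787) = 0.606 / √0.651636 = 0.606 / 0.8072 ≈ 0.751.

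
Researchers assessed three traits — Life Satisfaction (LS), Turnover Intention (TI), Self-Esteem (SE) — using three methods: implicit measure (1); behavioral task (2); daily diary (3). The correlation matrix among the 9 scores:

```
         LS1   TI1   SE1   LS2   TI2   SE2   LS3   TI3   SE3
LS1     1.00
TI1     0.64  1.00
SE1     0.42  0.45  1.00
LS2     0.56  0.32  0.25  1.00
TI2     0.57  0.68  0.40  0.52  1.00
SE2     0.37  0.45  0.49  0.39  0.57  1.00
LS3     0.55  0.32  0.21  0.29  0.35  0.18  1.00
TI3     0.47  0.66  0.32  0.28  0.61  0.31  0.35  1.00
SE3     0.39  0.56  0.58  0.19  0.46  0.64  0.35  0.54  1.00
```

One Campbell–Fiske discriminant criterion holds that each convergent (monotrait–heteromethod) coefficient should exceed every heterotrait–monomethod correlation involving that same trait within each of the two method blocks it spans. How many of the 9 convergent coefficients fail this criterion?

Checking each validity diagonal entry against its comparison values:
LS (methods 1·2): 0.56 vs {0.64, 0.52, 0.42, 0.39} → fail.
LS (methods 1·3): 0.55 vs {0.64, 0.35, 0.42, 0.35} → fail.
LS (methods 2·3): 0.29 vs {0.52, 0.35, 0.39, 0.35} → fail.
TI (methods 1·2): 0.68 vs {0.64, 0.52, 0.45, 0.57} → pass.
TI (methods 1·3): 0.66 vs {0.64, 0.35, 0.45, 0.54} → pass.
TI (methods 2·3): 0.61 vs {0.52, 0.35, 0.57, 0.54} → pass.
SE (methods 1·2): 0.49 vs {0.42, 0.39, 0.45, 0.57} → fail.
SE (methods 1·3): 0.58 vs {0.42, 0.35, 0.45, 0.54} → pass.
SE (methods 2·3): 0.64 vs {0.39, 0.35, 0.57, 0.54} → pass.
4 of 9 fail.

4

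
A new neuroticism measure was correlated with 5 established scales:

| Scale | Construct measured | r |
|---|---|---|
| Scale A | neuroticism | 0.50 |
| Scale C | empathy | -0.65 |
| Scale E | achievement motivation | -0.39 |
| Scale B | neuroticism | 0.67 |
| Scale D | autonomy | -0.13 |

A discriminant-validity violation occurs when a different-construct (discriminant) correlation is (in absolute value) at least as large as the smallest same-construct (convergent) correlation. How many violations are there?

Convergent (same construct = neuroticism): Scale A, Scale B.
Smallest convergent = 0.50. Discriminant |r|: 0.65, 0.39, 0.13; count ≥ 0.50 → 1.

1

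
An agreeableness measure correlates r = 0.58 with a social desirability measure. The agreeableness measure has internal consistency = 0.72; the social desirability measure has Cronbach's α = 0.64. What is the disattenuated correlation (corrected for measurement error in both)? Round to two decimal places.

0.85

r_true = r_obs / √(r_xx · r_yy) = 0.58 / √(0.72 × 0.64) = 0.58 / √0.4608 = 0.58 / 0.6788 ≈ 0.85.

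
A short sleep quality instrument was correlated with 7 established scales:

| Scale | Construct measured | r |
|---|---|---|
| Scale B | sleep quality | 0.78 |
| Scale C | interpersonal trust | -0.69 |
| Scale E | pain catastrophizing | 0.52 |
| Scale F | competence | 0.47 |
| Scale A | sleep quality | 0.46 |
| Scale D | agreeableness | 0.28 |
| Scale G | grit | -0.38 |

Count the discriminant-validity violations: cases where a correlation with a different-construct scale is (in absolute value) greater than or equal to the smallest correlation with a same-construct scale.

3

Convergent (same construct = sleep quality): Scale B, Scale A.
Smallest convergent = 0.46. Discriminant |r|: 0.69, 0.52, 0.47, 0.28, 0.38; count ≥ 0.46 → 3.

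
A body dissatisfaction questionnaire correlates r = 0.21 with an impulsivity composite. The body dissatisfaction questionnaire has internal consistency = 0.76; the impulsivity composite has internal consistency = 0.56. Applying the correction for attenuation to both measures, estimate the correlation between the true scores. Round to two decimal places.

r_true = r_obs / √(r_xx · r_yy) = 0.21 / √(0.76 × 0.56) = 0.21 / √0.4256 = 0.21 / 0.6524 ≈ 0.32.

0.32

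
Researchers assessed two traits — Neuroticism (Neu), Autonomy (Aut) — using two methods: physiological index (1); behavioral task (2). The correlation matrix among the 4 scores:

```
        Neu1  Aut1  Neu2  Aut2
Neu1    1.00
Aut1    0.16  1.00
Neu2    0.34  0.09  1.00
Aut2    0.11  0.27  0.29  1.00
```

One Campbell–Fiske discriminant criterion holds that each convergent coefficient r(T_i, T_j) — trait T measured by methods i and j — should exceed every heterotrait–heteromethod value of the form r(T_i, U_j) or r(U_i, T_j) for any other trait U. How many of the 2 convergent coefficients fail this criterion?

0

Each convergent coefficient versus the relevant comparison correlations:
Neu (methods 1·2): 0.34 vs {0.11, 0.09} → pass.
Aut (methods 1·2): 0.27 vs {0.09, 0.11} → pass.
0 of 2 fail.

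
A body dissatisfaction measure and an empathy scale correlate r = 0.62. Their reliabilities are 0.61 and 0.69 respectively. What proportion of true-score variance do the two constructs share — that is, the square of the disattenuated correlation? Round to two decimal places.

0.91

Disattenuated r = 0.62 / √(0.61 × 0.69) = 0.62 / 0.6488 = 0.9556.
Shared true-score variance = 0.9556² = 0.9132 ≈ 0.91.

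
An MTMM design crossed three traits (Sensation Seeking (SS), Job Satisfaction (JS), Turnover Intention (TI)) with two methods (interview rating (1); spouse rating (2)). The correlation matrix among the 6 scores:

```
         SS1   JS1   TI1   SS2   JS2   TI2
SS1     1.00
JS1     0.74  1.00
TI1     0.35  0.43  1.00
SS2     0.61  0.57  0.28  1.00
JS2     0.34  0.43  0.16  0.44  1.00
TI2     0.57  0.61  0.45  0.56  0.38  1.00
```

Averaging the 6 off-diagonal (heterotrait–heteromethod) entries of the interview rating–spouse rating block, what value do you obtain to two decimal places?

0.42

HTHM values (method 1 × method 2): 0.34, 0.57, 0.57, 0.61, 0.28, 0.16; mean = 2.53/6 = 0.42.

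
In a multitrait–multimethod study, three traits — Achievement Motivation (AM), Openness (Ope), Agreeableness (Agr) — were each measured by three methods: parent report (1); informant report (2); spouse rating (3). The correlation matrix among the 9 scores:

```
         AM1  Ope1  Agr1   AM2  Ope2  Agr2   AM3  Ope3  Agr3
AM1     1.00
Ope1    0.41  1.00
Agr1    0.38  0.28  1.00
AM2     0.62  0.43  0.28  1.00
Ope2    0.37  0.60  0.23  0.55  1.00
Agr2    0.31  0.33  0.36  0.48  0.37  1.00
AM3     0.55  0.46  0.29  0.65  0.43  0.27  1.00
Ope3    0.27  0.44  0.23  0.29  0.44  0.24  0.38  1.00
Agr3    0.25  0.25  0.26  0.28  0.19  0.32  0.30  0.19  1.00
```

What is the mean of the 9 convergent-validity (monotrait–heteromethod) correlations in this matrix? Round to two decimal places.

Convergent values: 0.62, 0.55, 0.65, 0.60, 0.44, 0.44, 0.36, 0.26, 0.32; mean = 4.24/9 = 0.47.

0.47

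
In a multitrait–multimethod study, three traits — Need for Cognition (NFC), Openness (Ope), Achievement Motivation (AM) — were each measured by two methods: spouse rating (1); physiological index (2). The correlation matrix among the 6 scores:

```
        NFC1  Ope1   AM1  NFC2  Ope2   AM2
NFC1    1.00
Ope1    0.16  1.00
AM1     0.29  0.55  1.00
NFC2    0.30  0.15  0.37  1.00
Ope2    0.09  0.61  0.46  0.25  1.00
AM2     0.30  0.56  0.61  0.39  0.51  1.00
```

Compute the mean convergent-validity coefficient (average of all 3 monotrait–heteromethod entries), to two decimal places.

Convergent values: 0.30, 0.61, 0.61; mean = 1.52/3 = 0.51.

0.51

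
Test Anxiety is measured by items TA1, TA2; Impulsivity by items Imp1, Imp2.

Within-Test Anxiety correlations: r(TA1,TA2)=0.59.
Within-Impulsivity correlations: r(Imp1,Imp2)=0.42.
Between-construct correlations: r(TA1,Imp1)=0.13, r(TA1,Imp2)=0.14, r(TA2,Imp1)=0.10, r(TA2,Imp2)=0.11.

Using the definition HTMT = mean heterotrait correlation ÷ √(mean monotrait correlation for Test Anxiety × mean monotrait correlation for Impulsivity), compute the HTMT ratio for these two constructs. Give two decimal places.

0.24

Mean between = 0.48/4 = 0.1200.
Mean within-TA = 0.59/1 = 0.5900; mean within-Imp = 0.42/1 = 0.4200.
Geometric mean = √(0.5900 × 0.4200) = 0.4978.
HTMT = 0.1200 / 0.4978 = 0.24.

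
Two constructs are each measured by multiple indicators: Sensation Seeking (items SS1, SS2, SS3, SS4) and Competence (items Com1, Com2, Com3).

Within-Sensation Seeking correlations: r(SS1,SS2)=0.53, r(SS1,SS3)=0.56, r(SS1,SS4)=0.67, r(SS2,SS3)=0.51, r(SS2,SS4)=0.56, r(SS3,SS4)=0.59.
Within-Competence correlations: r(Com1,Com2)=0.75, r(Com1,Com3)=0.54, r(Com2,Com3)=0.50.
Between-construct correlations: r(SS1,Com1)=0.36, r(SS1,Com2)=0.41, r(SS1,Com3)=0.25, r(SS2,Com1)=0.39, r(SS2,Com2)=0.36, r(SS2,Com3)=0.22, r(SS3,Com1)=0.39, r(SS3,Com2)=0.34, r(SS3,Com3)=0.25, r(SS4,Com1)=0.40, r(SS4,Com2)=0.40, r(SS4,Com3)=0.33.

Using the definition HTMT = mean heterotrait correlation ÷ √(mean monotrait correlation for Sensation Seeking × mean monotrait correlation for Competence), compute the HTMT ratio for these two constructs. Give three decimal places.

Between-construct mean = 4.10/12 = 0.3417.
Mean within-SS = 3.42/6 = 0.5700; mean within-Com = 1.79/3 = 0.5967.
Geometric mean = √(0.5700 × 0.5967) = 0.5832.
HTMT = 0.3417 / 0.5832 = 0.586.

0.586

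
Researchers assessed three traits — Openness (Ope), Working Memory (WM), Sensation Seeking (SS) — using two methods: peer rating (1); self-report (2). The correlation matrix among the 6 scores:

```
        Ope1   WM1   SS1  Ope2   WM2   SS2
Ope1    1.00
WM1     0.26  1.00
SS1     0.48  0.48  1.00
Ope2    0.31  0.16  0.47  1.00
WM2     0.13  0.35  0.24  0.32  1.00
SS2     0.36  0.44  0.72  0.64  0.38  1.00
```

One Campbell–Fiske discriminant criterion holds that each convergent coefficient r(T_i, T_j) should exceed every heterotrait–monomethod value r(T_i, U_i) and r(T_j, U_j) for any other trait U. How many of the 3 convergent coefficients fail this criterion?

Checking each validity diagonal entry against its comparison values:
Ope (methods 1·2): 0.31 vs {0.26, 0.32, 0.48, 0.64} → fail.
WM (methods 1·2): 0.35 vs {0.26, 0.32, 0.48, 0.38} → fail.
SS (methods 1·2): 0.72 vs {0.48, 0.64, 0.48, 0.38} → pass.
2 of 3 fail.

2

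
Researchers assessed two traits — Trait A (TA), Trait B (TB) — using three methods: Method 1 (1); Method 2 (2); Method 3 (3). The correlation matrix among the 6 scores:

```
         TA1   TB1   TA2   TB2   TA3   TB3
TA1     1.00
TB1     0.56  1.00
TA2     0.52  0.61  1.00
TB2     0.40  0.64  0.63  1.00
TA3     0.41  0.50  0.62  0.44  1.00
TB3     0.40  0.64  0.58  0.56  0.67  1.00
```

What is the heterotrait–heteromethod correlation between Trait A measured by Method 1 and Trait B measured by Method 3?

Different traits and methods: r(TA1, TB3) = 0.40.

0.40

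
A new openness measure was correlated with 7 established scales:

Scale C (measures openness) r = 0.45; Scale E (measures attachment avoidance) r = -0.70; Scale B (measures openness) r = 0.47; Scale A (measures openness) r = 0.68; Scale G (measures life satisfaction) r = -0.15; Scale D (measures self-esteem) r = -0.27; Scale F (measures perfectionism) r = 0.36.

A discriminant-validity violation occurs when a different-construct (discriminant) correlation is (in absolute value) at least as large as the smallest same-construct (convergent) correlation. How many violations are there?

Convergent (same construct = openness): Scale C, Scale B, Scale A.
Smallest convergent = 0.45. Discriminant |r|: 0.70, 0.15, 0.27, 0.36; count ≥ 0.45 → 1.

1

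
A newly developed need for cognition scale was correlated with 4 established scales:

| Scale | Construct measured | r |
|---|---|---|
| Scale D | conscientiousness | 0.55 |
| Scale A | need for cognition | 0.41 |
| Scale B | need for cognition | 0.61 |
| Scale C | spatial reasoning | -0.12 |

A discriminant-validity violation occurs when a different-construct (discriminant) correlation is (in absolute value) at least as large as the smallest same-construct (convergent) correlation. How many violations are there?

1

Convergent (same construct = need for cognition): Scale A, Scale B.
Smallest convergent = 0.41. Discriminant |r|: 0.55, 0.12; count ≥ 0.41 → 1.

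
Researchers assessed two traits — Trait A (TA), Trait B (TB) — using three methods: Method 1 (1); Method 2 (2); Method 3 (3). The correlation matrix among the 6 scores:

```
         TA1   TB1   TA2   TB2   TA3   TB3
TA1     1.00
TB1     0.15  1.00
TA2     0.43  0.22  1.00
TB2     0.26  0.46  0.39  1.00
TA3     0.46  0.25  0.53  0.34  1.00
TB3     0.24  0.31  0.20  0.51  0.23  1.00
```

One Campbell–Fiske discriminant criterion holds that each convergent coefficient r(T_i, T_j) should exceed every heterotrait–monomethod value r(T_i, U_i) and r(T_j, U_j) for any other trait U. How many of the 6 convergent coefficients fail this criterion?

Each convergent coefficient versus the relevant comparison correlations:
TA (methods 1·2): 0.43 vs {0.15, 0.39} → pass.
TA (methods 1·3): 0.46 vs {0.15, 0.23} → pass.
TA (methods 2·3): 0.53 vs {0.39, 0.23} → pass.
TB (methods 1·2): 0.46 vs {0.15, 0.39} → pass.
TB (methods 1·3): 0.31 vs {0.15, 0.23} → pass.
TB (methods 2·3): 0.51 vs {0.39, 0.23} → pass.
0 of 6 fail.

0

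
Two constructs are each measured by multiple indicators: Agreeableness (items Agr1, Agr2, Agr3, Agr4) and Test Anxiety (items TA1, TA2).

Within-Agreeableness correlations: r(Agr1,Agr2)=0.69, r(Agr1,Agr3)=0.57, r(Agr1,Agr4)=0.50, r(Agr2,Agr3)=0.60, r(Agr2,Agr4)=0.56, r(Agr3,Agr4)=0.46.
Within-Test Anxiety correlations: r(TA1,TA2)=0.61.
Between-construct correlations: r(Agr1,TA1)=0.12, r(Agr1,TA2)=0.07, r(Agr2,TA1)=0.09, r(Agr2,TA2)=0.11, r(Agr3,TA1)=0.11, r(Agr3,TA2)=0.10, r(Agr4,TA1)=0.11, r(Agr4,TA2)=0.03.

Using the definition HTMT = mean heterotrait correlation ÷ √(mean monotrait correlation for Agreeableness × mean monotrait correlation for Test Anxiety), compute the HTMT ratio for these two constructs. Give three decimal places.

0.158

Mean heterotrait r = 0.74/8 = 0.0925.
Mean within-Agr = 3.38/6 = 0.5633; mean within-TA = 0.61/1 = 0.6100.
Geometric mean = √(0.5633 × 0.6100) = 0.5862.
HTMT = 0.0925 / 0.5862 = 0.158.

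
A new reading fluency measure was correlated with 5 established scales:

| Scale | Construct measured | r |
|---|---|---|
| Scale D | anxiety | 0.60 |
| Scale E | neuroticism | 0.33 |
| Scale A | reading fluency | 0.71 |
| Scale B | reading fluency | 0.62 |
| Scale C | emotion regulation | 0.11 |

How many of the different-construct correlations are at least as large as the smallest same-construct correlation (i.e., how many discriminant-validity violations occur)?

0

Convergent (same construct = reading fluency): Scale A, Scale B.
Smallest convergent = 0.62. Discriminant values: 0.60, 0.33, 0.11; count ≥ 0.62 → 0.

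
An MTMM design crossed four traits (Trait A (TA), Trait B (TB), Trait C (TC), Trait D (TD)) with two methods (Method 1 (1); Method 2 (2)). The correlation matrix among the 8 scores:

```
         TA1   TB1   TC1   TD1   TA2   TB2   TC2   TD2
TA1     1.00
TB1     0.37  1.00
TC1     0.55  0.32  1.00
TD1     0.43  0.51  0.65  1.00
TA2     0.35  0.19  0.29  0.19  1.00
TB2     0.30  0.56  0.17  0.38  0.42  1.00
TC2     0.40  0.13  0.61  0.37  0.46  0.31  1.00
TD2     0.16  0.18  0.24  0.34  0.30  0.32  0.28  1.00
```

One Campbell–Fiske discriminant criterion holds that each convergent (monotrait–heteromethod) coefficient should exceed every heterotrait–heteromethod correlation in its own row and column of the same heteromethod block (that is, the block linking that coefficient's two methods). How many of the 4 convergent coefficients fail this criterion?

2

Convergent coefficients and their comparison sets:
TA (methods 1·2): 0.35 vs {0.30, 0.19, 0.40, 0.29, 0.16, 0.19} → fail.
TB (methods 1·2): 0.56 vs {0.19, 0.30, 0.13, 0.17, 0.18, 0.38} → pass.
TC (methods 1·2): 0.61 vs {0.29, 0.40, 0.17, 0.13, 0.24, 0.37} → pass.
TD (methods 1·2): 0.34 vs {0.19, 0.16, 0.38, 0.18, 0.37, 0.24} → fail.
2 of 4 fail.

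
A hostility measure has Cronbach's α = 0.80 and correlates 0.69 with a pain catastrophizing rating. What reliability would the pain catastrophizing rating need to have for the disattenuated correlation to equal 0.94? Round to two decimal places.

r_true = r_obs / √(r_xx · r_yy) ⇒ 0.94 = 0.69 / √(0.80 · r_yy).
√(0.80 · r_yy) = 0.69 / 0.94 = 0.7340; 0.80 · r_yy = 0.5388; r_yy = 0.5388 / 0.80 ≈ 0.67.

0.67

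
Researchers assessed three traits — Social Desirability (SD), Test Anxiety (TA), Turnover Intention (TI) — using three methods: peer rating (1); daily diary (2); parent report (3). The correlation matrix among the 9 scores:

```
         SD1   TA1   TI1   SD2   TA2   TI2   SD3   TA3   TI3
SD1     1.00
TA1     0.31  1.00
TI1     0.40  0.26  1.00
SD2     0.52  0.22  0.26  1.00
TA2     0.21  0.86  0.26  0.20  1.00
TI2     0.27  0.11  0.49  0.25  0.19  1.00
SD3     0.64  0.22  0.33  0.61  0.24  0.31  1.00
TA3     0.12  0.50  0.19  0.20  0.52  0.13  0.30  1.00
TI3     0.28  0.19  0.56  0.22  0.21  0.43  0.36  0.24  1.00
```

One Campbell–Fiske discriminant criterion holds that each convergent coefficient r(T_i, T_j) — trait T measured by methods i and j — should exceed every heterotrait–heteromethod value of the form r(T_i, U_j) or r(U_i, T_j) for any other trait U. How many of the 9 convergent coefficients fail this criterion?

Each convergent coefficient versus the relevant comparison correlations:
SD (methods 1·2): 0.52 vs {0.21, 0.22, 0.27, 0.26} → pass.
SD (methods 1·3): 0.64 vs {0.12, 0.22, 0.28, 0.33} → pass.
SD (methods 2·3): 0.61 vs {0.20, 0.24, 0.22, 0.31} → pass.
TA (methods 1·2): 0.86 vs {0.22, 0.21, 0.11, 0.26} → pass.
TA (methods 1·3): 0.50 vs {0.22, 0.12, 0.19, 0.19} → pass.
TA (methods 2·3): 0.52 vs {0.24, 0.20, 0.21, 0.13} → pass.
TI (methods 1·2): 0.49 vs {0.26, 0.27, 0.26, 0.11} → pass.
TI (methods 1·3): 0.56 vs {0.33, 0.28, 0.19, 0.19} → pass.
TI (methods 2·3): 0.43 vs {0.31, 0.22, 0.13, 0.21} → pass.
0 of 9 fail.

0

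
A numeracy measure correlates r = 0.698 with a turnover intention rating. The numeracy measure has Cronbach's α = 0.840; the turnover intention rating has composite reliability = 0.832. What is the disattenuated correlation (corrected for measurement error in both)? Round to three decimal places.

0.835

r_true = r_obs / √(r_xx · r_yy) = 0.698 / √(0.840 × 0.832) = 0.698 / √0.698880 = 0.698 / 0.8360 ≈ 0.835.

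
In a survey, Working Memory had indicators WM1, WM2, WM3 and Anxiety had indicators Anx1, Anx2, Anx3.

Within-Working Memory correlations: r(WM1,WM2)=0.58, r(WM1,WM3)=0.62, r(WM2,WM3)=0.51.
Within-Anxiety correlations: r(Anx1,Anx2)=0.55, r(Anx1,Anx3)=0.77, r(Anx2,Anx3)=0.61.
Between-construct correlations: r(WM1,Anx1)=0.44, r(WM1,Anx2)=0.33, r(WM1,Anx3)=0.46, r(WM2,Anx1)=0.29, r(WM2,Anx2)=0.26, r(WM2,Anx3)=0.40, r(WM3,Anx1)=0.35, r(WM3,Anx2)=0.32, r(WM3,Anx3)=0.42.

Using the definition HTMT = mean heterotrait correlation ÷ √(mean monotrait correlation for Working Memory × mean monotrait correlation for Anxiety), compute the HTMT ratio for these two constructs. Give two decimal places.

0.60

Between-construct mean = 3.27/9 = 0.3633.
Mean within-WM = 1.71/3 = 0.5700; mean within-Anx = 1.93/3 = 0.6433.
Geometric mean = √(0.5700 × 0.6433) = 0.6055.
HTMT = 0.3633 / 0.6055 = 0.60.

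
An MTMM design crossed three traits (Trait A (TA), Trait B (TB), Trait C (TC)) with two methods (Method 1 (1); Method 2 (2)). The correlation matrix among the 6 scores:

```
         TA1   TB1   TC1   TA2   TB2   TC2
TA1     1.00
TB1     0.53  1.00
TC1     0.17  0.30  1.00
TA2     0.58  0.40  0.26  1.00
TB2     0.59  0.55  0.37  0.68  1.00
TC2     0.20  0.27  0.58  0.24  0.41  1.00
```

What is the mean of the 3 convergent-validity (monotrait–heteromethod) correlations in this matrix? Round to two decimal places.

Convergent values: 0.58, 0.55, 0.58; mean = 1.71/3 = 0.57.

0.57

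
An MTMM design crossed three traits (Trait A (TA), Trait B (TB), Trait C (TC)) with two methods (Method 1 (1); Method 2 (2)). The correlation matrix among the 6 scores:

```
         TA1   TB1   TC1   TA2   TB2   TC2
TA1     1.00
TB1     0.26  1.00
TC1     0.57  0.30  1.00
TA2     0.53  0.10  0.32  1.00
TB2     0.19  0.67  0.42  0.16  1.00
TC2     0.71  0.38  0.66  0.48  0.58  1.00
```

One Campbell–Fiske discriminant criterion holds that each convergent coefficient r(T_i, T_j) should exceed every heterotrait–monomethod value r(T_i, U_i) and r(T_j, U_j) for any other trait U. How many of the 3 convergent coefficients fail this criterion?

Checking each validity diagonal entry against its comparison values:
TA (methods 1·2): 0.53 vs {0.26, 0.16, 0.57, 0.48} → fail.
TB (methods 1·2): 0.67 vs {0.26, 0.16, 0.30, 0.58} → pass.
TC (methods 1·2): 0.66 vs {0.57, 0.48, 0.30, 0.58} → pass.
1 of 3 fail.

1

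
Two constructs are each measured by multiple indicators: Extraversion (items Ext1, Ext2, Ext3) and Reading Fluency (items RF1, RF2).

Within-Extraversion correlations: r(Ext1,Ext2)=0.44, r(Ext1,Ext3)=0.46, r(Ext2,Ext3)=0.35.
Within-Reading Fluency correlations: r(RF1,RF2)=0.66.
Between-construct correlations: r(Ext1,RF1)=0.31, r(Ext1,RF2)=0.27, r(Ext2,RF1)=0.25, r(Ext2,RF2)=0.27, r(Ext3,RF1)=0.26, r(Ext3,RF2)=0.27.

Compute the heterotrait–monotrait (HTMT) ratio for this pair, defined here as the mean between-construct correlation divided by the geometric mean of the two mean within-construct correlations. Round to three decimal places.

0.518

Between-construct mean = 1.63/6 = 0.2717.
Mean within-Ext = 1.25/3 = 0.4167; mean within-RF = 0.66/1 = 0.6600.
Geometric mean = √(0.4167 × 0.6600) = 0.5244.
HTMT = 0.2717 / 0.5244 = 0.518.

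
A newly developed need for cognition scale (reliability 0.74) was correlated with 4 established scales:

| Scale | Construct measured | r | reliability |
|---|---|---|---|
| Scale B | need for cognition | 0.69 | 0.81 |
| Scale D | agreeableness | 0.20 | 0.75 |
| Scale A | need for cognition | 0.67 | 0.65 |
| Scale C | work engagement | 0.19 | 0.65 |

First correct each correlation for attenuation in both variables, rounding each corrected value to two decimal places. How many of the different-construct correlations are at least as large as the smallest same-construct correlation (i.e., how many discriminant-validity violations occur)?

0

Disattenuated r (r / √(r_scale · r_new)):
  Scale B (conv): 0.69 / √(0.81·0.74) = 0.89
  Scale D (disc): 0.20 / √(0.75·0.74) = 0.27
  Scale A (conv): 0.67 / √(0.65·0.74) = 0.97
  Scale C (disc): 0.19 / √(0.65·0.74) = 0.27
Smallest convergent = 0.89. Discriminant values: 0.27, 0.27; count ≥ 0.89 → 0.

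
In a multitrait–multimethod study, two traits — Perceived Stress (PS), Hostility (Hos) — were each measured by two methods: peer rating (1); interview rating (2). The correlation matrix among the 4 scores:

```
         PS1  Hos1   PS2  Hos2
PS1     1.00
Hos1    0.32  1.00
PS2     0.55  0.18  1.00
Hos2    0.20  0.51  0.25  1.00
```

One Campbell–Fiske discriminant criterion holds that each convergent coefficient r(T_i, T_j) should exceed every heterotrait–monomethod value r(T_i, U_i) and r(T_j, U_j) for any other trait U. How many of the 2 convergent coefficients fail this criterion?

Each convergent coefficient versus the relevant comparison correlations:
PS (methods 1·2): 0.55 vs {0.32, 0.25} → pass.
Hos (methods 1·2): 0.51 vs {0.32, 0.25} → pass.
0 of 2 fail.

0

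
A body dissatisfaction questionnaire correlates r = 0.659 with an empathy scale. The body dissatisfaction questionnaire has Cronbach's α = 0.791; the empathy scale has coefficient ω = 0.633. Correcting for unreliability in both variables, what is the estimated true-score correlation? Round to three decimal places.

r_true = r_obs / √(r_xx · r_yy) = 0.659 / √(0.791 × 0.633) = 0.659 / √0.500703 = 0.659 / 0.7076 ≈ 0.931.

0.931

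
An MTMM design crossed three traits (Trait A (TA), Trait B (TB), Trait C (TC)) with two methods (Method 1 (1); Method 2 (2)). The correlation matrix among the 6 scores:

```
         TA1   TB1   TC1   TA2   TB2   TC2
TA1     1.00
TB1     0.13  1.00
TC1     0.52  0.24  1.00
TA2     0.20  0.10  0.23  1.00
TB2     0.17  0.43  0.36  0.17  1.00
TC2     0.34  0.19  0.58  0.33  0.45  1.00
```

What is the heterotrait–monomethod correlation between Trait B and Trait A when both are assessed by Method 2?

Different traits, same method: r(TB2, TA2) = 0.17.

0.17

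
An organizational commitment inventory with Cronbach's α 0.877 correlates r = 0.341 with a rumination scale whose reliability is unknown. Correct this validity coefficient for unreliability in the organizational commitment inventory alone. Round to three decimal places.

0.364

Single correction: r_c = r_obs / √r_xx = 0.341 / √0.877 = 0.341 / 0.9365 ≈ 0.364.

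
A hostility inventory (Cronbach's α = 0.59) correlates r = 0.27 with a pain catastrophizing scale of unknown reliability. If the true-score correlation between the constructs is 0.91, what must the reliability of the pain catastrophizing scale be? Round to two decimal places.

0.15

r_true = r_obs / √(r_xx · r_yy) ⇒ 0.91 = 0.27 / √(0.59 · r_yy).
√(0.59 · r_yy) = 0.27 / 0.91 = 0.2967; 0.59 · r_yy = 0.0880; r_yy = 0.0880 / 0.59 ≈ 0.15.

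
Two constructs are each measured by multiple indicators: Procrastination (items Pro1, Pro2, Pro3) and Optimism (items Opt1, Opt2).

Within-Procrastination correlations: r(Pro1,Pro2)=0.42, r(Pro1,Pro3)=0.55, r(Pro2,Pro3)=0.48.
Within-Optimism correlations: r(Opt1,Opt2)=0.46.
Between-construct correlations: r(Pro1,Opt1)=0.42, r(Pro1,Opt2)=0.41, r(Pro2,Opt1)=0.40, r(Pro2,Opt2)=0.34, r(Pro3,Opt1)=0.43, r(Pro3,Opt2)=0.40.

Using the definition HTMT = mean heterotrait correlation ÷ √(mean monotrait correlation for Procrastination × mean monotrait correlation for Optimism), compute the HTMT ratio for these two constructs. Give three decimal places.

Between-construct mean = 2.40/6 = 0.4000.
Mean within-Pro = 1.45/3 = 0.4833; mean within-Opt = 0.46/1 = 0.4600.
Geometric mean = √(0.4833 × 0.4600) = 0.4715.
HTMT = 0.4000 / 0.4715 = 0.848.

0.848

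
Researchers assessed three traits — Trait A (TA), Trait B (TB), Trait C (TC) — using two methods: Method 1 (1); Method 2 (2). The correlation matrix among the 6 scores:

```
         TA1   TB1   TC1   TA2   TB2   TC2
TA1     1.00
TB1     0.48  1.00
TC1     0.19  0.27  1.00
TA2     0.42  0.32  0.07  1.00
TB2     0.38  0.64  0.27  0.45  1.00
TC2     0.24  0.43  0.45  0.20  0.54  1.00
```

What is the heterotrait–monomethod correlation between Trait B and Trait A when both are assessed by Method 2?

0.45

Different traits, same method: r(TB2, TA2) = 0.45.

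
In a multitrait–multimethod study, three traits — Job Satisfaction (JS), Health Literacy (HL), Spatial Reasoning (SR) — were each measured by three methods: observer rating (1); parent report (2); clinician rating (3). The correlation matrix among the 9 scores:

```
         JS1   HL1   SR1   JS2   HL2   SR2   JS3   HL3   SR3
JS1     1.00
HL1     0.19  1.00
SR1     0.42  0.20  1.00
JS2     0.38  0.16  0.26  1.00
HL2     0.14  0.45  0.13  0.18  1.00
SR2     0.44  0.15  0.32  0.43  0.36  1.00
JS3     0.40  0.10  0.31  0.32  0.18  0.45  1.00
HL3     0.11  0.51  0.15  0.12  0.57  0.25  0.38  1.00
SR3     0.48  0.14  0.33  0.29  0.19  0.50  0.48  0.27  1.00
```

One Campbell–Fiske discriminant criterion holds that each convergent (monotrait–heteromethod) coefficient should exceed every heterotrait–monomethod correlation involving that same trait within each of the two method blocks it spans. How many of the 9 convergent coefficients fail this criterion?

5

Checking each validity diagonal entry against its comparison values:
JS (methods 1·2): 0.38 vs {0.19, 0.18, 0.42, 0.43} → fail.
JS (methods 1·3): 0.40 vs {0.19, 0.38, 0.42, 0.48} → fail.
JS (methods 2·3): 0.32 vs {0.18, 0.38, 0.43, 0.48} → fail.
HL (methods 1·2): 0.45 vs {0.19, 0.18, 0.20, 0.36} → pass.
HL (methods 1·3): 0.51 vs {0.19, 0.38, 0.20, 0.27} → pass.
HL (methods 2·3): 0.57 vs {0.18, 0.38, 0.36, 0.27} → pass.
SR (methods 1·2): 0.32 vs {0.42, 0.43, 0.20, 0.36} → fail.
SR (methods 1·3): 0.33 vs {0.42, 0.48, 0.20, 0.27} → fail.
SR (methods 2·3): 0.50 vs {0.43, 0.48, 0.36, 0.27} → pass.
5 of 9 fail.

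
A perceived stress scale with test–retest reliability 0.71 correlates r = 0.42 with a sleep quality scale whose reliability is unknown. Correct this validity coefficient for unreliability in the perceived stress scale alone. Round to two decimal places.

0.50

Single correction: r_c = r_obs / √r_xx = 0.42 / √0.71 = 0.42 / 0.8426 ≈ 0.50.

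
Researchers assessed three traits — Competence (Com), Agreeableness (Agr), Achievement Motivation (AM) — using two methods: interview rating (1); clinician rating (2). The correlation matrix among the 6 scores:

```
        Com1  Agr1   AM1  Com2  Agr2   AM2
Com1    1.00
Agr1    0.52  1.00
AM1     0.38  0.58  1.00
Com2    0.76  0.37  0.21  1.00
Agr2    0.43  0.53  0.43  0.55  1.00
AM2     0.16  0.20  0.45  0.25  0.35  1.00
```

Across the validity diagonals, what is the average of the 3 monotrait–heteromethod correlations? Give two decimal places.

Convergent values: 0.76, 0.53, 0.45; mean = 1.74/3 = 0.58.

0.58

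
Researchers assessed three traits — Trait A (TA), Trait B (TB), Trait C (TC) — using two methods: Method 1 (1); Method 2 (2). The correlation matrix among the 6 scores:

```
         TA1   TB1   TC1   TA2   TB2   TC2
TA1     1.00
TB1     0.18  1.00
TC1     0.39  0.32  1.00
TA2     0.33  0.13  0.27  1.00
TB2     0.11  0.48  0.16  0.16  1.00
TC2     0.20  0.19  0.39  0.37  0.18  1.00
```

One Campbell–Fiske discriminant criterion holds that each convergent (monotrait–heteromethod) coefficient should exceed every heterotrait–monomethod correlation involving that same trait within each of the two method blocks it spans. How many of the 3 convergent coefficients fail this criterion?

2

Checking each validity diagonal entry against its comparison values:
TA (methods 1·2): 0.33 vs {0.18, 0.16, 0.39, 0.37} → fail.
TB (methods 1·2): 0.48 vs {0.18, 0.16, 0.32, 0.18} → pass.
TC (methods 1·2): 0.39 vs {0.39, 0.37, 0.32, 0.18} → fail.
2 of 3 fail.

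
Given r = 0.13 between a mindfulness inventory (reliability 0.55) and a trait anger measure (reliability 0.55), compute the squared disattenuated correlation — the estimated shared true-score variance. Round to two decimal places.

Disattenuated r = 0.13 / √(0.55 × 0.55) = 0.13 / 0.5500 = 0.2364.
Shared true-score variance = 0.2364² = 0.0559 ≈ 0.06.

0.06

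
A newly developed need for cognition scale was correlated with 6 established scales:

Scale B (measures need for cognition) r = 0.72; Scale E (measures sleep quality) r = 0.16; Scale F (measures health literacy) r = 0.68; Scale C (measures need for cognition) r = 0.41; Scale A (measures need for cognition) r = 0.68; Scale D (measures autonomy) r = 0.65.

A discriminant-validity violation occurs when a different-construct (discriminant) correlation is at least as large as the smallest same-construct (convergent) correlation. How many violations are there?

2

Convergent (same construct = need for cognition): Scale B, Scale C, Scale A.
Smallest convergent = 0.41. Discriminant values: 0.16, 0.68, 0.65; count ≥ 0.41 → 2.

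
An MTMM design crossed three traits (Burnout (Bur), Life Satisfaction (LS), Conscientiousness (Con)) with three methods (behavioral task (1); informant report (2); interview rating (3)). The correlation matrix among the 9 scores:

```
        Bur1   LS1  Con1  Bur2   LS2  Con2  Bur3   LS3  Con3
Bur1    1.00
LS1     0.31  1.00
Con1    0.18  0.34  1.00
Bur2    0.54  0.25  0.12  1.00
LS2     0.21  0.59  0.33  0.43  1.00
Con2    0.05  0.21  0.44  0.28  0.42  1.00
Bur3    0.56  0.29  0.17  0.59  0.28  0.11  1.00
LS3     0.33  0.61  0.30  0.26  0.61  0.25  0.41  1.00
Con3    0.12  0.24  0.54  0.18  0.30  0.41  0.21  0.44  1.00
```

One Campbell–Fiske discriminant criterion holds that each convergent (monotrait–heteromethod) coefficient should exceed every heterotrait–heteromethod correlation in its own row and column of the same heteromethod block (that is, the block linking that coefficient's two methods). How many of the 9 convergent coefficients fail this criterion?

Checking each validity diagonal entry against its comparison values:
Bur (methods 1·2): 0.54 vs {0.21, 0.25, 0.05, 0.12} → pass.
Bur (methods 1·3): 0.56 vs {0.33, 0.29, 0.12, 0.17} → pass.
Bur (methods 2·3): 0.59 vs {0.26, 0.28, 0.18, 0.11} → pass.
LS (methods 1·2): 0.59 vs {0.25, 0.21, 0.21, 0.33} → pass.
LS (methods 1·3): 0.61 vs {0.29, 0.33, 0.24, 0.30} → pass.
LS (methods 2·3): 0.61 vs {0.28, 0.26, 0.30, 0.25} → pass.
Con (methods 1·2): 0.44 vs {0.12, 0.05, 0.33, 0.21} → pass.
Con (methods 1·3): 0.54 vs {0.17, 0.12, 0.30, 0.24} → pass.
Con (methods 2·3): 0.41 vs {0.11, 0.18, 0.25, 0.30} → pass.
0 of 9 fail.

0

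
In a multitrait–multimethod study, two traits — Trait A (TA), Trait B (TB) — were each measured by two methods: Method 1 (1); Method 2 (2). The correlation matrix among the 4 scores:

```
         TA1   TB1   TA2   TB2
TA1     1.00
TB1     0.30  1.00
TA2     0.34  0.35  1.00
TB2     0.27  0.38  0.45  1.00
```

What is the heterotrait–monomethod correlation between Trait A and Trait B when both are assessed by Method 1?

0.30

Different traits, same method: r(TA1, TB1) = 0.30.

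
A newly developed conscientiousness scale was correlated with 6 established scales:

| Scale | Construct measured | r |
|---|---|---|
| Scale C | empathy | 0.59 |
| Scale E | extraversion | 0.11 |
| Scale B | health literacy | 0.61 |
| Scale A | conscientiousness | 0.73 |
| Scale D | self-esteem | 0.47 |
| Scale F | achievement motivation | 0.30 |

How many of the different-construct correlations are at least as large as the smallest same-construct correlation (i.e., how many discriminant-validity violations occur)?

Convergent (same construct = conscientiousness): Scale A.
Smallest convergent = 0.73. Discriminant values: 0.59, 0.11, 0.61, 0.47, 0.30; count ≥ 0.73 → 0.

0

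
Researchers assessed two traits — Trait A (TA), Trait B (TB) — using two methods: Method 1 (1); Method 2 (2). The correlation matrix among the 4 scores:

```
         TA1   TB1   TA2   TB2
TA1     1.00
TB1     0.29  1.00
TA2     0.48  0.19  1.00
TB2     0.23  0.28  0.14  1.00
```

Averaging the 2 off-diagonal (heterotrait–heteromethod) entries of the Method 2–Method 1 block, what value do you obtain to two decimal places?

0.21

HTHM values (method 2 × method 1): 0.19, 0.23; mean = 0.42/2 = 0.21.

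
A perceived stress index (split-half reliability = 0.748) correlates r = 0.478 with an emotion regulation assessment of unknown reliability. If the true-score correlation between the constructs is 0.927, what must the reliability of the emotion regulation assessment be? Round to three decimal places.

r_true = r_obs / √(r_xx · r_yy) ⇒ 0.927 = 0.478 / √(0.748 · r_yy).
√(0.748 · r_yy) = 0.478 / 0.927 = 0.5156; 0.748 · r_yy = 0.2658; r_yy = 0.2658 / 0.748 ≈ 0.355.

0.355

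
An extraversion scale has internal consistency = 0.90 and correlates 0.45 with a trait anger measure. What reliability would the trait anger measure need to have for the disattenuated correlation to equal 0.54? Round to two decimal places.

0.77

r_true = r_obs / √(r_xx · r_yy) ⇒ 0.54 = 0.45 / √(0.90 · r_yy).
√(0.90 · r_yy) = 0.45 / 0.54 = 0.8333; 0.90 · r_yy = 0.6944; r_yy = 0.6944 / 0.90 ≈ 0.77.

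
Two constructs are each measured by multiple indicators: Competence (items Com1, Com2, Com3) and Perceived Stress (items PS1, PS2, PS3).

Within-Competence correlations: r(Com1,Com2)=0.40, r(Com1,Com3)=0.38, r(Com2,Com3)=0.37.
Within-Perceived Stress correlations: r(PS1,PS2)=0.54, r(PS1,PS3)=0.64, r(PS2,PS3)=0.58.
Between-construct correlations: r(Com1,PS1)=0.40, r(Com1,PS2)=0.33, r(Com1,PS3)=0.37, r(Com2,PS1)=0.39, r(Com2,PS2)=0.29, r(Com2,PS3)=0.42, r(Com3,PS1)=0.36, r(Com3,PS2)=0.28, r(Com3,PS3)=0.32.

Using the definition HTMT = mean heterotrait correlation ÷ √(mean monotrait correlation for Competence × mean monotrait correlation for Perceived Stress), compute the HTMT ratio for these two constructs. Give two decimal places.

Between-construct mean = 3.16/9 = 0.3511.
Mean within-Com = 1.15/3 = 0.3833; mean within-PS = 1.76/3 = 0.5867.
Geometric mean = √(0.3833 × 0.5867) = 0.4742.
HTMT = 0.3511 / 0.4742 = 0.74.

0.74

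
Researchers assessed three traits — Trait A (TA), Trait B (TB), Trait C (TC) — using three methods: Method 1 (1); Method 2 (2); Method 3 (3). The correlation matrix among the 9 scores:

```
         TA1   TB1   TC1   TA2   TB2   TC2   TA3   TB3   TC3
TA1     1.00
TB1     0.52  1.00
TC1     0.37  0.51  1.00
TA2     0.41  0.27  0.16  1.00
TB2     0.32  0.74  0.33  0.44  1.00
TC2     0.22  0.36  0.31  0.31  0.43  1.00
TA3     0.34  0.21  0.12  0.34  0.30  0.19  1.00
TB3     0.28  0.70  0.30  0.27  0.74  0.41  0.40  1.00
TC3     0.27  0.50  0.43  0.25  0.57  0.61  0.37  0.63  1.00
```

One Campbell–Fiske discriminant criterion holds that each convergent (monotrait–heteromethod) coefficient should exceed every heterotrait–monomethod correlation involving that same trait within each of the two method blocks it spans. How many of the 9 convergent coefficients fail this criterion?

6

Convergent coefficients and their comparison sets:
TA (methods 1·2): 0.41 vs {0.52, 0.44, 0.37, 0.31} → fail.
TA (methods 1·3): 0.34 vs {0.52, 0.40, 0.37, 0.37} → fail.
TA (methods 2·3): 0.34 vs {0.44, 0.40, 0.31, 0.37} → fail.
TB (methods 1·2): 0.74 vs {0.52, 0.44, 0.51, 0.43} → pass.
TB (methods 1·3): 0.70 vs {0.52, 0.40, 0.51, 0.63} → pass.
TB (methods 2·3): 0.74 vs {0.44, 0.40, 0.43, 0.63} → pass.
TC (methods 1·2): 0.31 vs {0.37, 0.31, 0.51, 0.43} → fail.
TC (methods 1·3): 0.43 vs {0.37, 0.37, 0.51, 0.63} → fail.
TC (methods 2·3): 0.61 vs {0.31, 0.37, 0.43, 0.63} → fail.
6 of 9 fail.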